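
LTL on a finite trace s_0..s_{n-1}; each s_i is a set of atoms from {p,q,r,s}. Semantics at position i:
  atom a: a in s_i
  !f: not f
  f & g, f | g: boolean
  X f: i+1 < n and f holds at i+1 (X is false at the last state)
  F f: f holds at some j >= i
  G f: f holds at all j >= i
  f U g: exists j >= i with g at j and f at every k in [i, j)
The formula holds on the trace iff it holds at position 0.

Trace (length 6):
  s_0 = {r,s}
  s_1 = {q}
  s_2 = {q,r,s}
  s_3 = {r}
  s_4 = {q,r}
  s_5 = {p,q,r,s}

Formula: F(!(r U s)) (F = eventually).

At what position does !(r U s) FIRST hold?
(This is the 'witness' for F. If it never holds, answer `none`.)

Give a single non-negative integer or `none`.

Answer: 1

Derivation:
s_0={r,s}: !(r U s)=False (r U s)=True r=True s=True
s_1={q}: !(r U s)=True (r U s)=False r=False s=False
s_2={q,r,s}: !(r U s)=False (r U s)=True r=True s=True
s_3={r}: !(r U s)=False (r U s)=True r=True s=False
s_4={q,r}: !(r U s)=False (r U s)=True r=True s=False
s_5={p,q,r,s}: !(r U s)=False (r U s)=True r=True s=True
F(!(r U s)) holds; first witness at position 1.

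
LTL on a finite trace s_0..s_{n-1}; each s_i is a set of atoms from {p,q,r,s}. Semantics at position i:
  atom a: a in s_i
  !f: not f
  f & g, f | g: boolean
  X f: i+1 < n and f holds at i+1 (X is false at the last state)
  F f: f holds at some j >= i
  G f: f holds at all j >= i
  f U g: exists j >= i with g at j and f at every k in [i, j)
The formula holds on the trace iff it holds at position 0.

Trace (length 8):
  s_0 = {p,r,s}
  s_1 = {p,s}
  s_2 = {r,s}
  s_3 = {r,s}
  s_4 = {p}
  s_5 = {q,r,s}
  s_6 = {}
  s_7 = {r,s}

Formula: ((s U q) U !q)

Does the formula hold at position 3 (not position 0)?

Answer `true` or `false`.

Answer: true

Derivation:
s_0={p,r,s}: ((s U q) U !q)=True (s U q)=False s=True q=False !q=True
s_1={p,s}: ((s U q) U !q)=True (s U q)=False s=True q=False !q=True
s_2={r,s}: ((s U q) U !q)=True (s U q)=False s=True q=False !q=True
s_3={r,s}: ((s U q) U !q)=True (s U q)=False s=True q=False !q=True
s_4={p}: ((s U q) U !q)=True (s U q)=False s=False q=False !q=True
s_5={q,r,s}: ((s U q) U !q)=True (s U q)=True s=True q=True !q=False
s_6={}: ((s U q) U !q)=True (s U q)=False s=False q=False !q=True
s_7={r,s}: ((s U q) U !q)=True (s U q)=False s=True q=False !q=True
Evaluating at position 3: result = True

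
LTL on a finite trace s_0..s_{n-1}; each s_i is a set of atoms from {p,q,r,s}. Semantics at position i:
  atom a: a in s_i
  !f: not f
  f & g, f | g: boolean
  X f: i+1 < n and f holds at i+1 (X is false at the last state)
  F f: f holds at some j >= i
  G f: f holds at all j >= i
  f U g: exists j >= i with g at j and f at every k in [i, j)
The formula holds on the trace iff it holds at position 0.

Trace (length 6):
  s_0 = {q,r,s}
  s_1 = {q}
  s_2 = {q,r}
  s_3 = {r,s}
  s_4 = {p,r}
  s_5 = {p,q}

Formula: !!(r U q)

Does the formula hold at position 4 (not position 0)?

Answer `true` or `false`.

s_0={q,r,s}: !!(r U q)=True !(r U q)=False (r U q)=True r=True q=True
s_1={q}: !!(r U q)=True !(r U q)=False (r U q)=True r=False q=True
s_2={q,r}: !!(r U q)=True !(r U q)=False (r U q)=True r=True q=True
s_3={r,s}: !!(r U q)=True !(r U q)=False (r U q)=True r=True q=False
s_4={p,r}: !!(r U q)=True !(r U q)=False (r U q)=True r=True q=False
s_5={p,q}: !!(r U q)=True !(r U q)=False (r U q)=True r=False q=True
Evaluating at position 4: result = True

Answer: true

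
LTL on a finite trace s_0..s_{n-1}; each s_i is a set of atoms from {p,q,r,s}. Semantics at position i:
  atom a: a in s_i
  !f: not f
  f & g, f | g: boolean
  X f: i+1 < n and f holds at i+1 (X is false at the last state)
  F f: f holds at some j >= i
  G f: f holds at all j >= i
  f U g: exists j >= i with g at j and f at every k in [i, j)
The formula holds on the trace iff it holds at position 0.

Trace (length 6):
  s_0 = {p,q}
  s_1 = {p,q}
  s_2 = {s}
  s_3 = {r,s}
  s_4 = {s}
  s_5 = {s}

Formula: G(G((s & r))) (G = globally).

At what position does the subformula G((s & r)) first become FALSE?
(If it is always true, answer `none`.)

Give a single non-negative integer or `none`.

s_0={p,q}: G((s & r))=False (s & r)=False s=False r=False
s_1={p,q}: G((s & r))=False (s & r)=False s=False r=False
s_2={s}: G((s & r))=False (s & r)=False s=True r=False
s_3={r,s}: G((s & r))=False (s & r)=True s=True r=True
s_4={s}: G((s & r))=False (s & r)=False s=True r=False
s_5={s}: G((s & r))=False (s & r)=False s=True r=False
G(G((s & r))) holds globally = False
First violation at position 0.

Answer: 0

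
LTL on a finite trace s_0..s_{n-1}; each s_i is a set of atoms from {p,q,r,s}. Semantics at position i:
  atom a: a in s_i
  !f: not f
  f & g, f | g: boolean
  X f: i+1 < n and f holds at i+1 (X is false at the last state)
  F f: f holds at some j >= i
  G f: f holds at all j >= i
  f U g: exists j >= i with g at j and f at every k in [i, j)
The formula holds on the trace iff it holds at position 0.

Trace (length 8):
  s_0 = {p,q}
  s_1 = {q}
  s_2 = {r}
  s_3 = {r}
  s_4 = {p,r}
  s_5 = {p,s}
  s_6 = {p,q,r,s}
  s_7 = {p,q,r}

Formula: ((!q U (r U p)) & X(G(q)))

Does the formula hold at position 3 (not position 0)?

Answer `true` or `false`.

Answer: false

Derivation:
s_0={p,q}: ((!q U (r U p)) & X(G(q)))=False (!q U (r U p))=True !q=False q=True (r U p)=True r=False p=True X(G(q))=False G(q)=False
s_1={q}: ((!q U (r U p)) & X(G(q)))=False (!q U (r U p))=False !q=False q=True (r U p)=False r=False p=False X(G(q))=False G(q)=False
s_2={r}: ((!q U (r U p)) & X(G(q)))=False (!q U (r U p))=True !q=True q=False (r U p)=True r=True p=False X(G(q))=False G(q)=False
s_3={r}: ((!q U (r U p)) & X(G(q)))=False (!q U (r U p))=True !q=True q=False (r U p)=True r=True p=False X(G(q))=False G(q)=False
s_4={p,r}: ((!q U (r U p)) & X(G(q)))=False (!q U (r U p))=True !q=True q=False (r U p)=True r=True p=True X(G(q))=False G(q)=False
s_5={p,s}: ((!q U (r U p)) & X(G(q)))=True (!q U (r U p))=True !q=True q=False (r U p)=True r=False p=True X(G(q))=True G(q)=False
s_6={p,q,r,s}: ((!q U (r U p)) & X(G(q)))=True (!q U (r U p))=True !q=False q=True (r U p)=True r=True p=True X(G(q))=True G(q)=True
s_7={p,q,r}: ((!q U (r U p)) & X(G(q)))=False (!q U (r U p))=True !q=False q=True (r U p)=True r=True p=True X(G(q))=False G(q)=True
Evaluating at position 3: result = False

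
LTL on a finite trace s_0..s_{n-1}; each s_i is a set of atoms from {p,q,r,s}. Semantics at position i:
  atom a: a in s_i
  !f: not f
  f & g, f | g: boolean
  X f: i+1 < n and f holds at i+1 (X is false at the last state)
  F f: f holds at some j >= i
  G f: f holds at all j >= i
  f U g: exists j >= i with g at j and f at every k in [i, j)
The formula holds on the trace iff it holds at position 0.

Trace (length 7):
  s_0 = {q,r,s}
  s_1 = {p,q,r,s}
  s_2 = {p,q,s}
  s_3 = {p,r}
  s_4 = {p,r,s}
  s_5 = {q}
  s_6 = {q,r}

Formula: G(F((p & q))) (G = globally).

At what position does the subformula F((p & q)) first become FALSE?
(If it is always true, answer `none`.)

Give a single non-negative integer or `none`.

Answer: 3

Derivation:
s_0={q,r,s}: F((p & q))=True (p & q)=False p=False q=True
s_1={p,q,r,s}: F((p & q))=True (p & q)=True p=True q=True
s_2={p,q,s}: F((p & q))=True (p & q)=True p=True q=True
s_3={p,r}: F((p & q))=False (p & q)=False p=True q=False
s_4={p,r,s}: F((p & q))=False (p & q)=False p=True q=False
s_5={q}: F((p & q))=False (p & q)=False p=False q=True
s_6={q,r}: F((p & q))=False (p & q)=False p=False q=True
G(F((p & q))) holds globally = False
First violation at position 3.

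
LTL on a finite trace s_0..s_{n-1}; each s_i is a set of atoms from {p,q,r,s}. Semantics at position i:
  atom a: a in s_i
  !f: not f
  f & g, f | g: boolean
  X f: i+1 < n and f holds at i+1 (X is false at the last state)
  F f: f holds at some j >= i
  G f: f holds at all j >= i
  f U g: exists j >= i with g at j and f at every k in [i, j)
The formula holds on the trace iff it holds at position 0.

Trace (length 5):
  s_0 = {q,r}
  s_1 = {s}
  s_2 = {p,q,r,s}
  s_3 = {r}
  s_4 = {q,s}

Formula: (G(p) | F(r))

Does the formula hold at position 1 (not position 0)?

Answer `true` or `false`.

Answer: true

Derivation:
s_0={q,r}: (G(p) | F(r))=True G(p)=False p=False F(r)=True r=True
s_1={s}: (G(p) | F(r))=True G(p)=False p=False F(r)=True r=False
s_2={p,q,r,s}: (G(p) | F(r))=True G(p)=False p=True F(r)=True r=True
s_3={r}: (G(p) | F(r))=True G(p)=False p=False F(r)=True r=True
s_4={q,s}: (G(p) | F(r))=False G(p)=False p=False F(r)=False r=False
Evaluating at position 1: result = True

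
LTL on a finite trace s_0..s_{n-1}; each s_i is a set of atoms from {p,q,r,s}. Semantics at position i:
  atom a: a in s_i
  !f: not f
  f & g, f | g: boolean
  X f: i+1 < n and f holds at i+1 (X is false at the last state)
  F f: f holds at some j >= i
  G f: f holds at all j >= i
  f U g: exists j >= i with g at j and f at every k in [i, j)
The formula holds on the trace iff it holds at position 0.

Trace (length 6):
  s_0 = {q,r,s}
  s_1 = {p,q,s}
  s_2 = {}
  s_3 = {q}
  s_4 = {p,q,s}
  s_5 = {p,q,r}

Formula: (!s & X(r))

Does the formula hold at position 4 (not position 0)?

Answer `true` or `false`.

Answer: false

Derivation:
s_0={q,r,s}: (!s & X(r))=False !s=False s=True X(r)=False r=True
s_1={p,q,s}: (!s & X(r))=False !s=False s=True X(r)=False r=False
s_2={}: (!s & X(r))=False !s=True s=False X(r)=False r=False
s_3={q}: (!s & X(r))=False !s=True s=False X(r)=False r=False
s_4={p,q,s}: (!s & X(r))=False !s=False s=True X(r)=True r=False
s_5={p,q,r}: (!s & X(r))=False !s=True s=False X(r)=False r=True
Evaluating at position 4: result = False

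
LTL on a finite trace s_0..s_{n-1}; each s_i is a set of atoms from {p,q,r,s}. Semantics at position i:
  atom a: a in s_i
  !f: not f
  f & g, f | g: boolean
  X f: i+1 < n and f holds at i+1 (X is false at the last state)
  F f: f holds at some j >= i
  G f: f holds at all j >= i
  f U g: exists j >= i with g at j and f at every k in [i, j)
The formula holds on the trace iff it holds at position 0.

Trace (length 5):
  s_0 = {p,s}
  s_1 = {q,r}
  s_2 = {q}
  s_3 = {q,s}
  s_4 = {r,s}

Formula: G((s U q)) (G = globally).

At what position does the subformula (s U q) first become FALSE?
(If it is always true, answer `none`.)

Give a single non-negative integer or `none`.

s_0={p,s}: (s U q)=True s=True q=False
s_1={q,r}: (s U q)=True s=False q=True
s_2={q}: (s U q)=True s=False q=True
s_3={q,s}: (s U q)=True s=True q=True
s_4={r,s}: (s U q)=False s=True q=False
G((s U q)) holds globally = False
First violation at position 4.

Answer: 4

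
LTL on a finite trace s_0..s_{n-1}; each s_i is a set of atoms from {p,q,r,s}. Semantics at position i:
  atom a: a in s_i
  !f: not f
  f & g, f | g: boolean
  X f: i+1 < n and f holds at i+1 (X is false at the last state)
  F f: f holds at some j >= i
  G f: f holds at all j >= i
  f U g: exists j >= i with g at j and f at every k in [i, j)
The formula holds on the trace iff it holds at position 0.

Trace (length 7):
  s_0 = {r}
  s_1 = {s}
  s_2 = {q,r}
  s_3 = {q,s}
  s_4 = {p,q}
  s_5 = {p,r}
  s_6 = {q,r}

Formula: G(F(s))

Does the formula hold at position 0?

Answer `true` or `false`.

Answer: false

Derivation:
s_0={r}: G(F(s))=False F(s)=True s=False
s_1={s}: G(F(s))=False F(s)=True s=True
s_2={q,r}: G(F(s))=False F(s)=True s=False
s_3={q,s}: G(F(s))=False F(s)=True s=True
s_4={p,q}: G(F(s))=False F(s)=False s=False
s_5={p,r}: G(F(s))=False F(s)=False s=False
s_6={q,r}: G(F(s))=False F(s)=False s=False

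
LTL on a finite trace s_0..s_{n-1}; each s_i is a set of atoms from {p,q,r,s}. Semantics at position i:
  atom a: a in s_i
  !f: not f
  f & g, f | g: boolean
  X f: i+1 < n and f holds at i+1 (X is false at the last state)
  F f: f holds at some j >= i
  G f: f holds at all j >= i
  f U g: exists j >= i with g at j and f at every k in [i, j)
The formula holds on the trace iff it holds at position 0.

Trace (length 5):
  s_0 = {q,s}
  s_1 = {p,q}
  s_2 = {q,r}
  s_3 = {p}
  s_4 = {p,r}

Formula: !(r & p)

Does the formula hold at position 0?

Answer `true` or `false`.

Answer: true

Derivation:
s_0={q,s}: !(r & p)=True (r & p)=False r=False p=False
s_1={p,q}: !(r & p)=True (r & p)=False r=False p=True
s_2={q,r}: !(r & p)=True (r & p)=False r=True p=False
s_3={p}: !(r & p)=True (r & p)=False r=False p=True
s_4={p,r}: !(r & p)=False (r & p)=True r=True p=True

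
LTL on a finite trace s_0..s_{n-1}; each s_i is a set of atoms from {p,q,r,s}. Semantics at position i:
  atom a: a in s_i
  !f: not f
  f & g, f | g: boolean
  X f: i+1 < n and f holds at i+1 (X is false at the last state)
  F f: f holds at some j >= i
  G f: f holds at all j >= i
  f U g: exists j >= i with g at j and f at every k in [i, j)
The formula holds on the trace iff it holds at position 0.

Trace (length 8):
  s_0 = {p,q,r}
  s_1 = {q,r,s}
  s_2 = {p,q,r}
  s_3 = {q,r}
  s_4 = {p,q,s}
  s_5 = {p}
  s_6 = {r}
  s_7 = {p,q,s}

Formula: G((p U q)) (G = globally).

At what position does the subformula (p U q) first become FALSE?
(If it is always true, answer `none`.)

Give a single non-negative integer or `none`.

s_0={p,q,r}: (p U q)=True p=True q=True
s_1={q,r,s}: (p U q)=True p=False q=True
s_2={p,q,r}: (p U q)=True p=True q=True
s_3={q,r}: (p U q)=True p=False q=True
s_4={p,q,s}: (p U q)=True p=True q=True
s_5={p}: (p U q)=False p=True q=False
s_6={r}: (p U q)=False p=False q=False
s_7={p,q,s}: (p U q)=True p=True q=True
G((p U q)) holds globally = False
First violation at position 5.

Answer: 5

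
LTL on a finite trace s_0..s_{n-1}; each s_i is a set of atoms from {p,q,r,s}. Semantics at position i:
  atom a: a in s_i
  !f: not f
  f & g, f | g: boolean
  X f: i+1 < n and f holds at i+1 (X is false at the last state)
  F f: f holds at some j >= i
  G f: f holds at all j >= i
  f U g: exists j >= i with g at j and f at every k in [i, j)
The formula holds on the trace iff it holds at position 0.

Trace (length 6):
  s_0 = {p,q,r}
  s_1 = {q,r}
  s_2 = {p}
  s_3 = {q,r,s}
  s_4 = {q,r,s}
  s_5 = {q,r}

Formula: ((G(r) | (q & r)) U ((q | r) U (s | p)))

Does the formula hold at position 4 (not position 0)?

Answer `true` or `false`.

Answer: true

Derivation:
s_0={p,q,r}: ((G(r) | (q & r)) U ((q | r) U (s | p)))=True (G(r) | (q & r))=True G(r)=False r=True (q & r)=True q=True ((q | r) U (s | p))=True (q | r)=True (s | p)=True s=False p=True
s_1={q,r}: ((G(r) | (q & r)) U ((q | r) U (s | p)))=True (G(r) | (q & r))=True G(r)=False r=True (q & r)=True q=True ((q | r) U (s | p))=True (q | r)=True (s | p)=False s=False p=False
s_2={p}: ((G(r) | (q & r)) U ((q | r) U (s | p)))=True (G(r) | (q & r))=False G(r)=False r=False (q & r)=False q=False ((q | r) U (s | p))=True (q | r)=False (s | p)=True s=False p=True
s_3={q,r,s}: ((G(r) | (q & r)) U ((q | r) U (s | p)))=True (G(r) | (q & r))=True G(r)=True r=True (q & r)=True q=True ((q | r) U (s | p))=True (q | r)=True (s | p)=True s=True p=False
s_4={q,r,s}: ((G(r) | (q & r)) U ((q | r) U (s | p)))=True (G(r) | (q & r))=True G(r)=True r=True (q & r)=True q=True ((q | r) U (s | p))=True (q | r)=True (s | p)=True s=True p=False
s_5={q,r}: ((G(r) | (q & r)) U ((q | r) U (s | p)))=False (G(r) | (q & r))=True G(r)=True r=True (q & r)=True q=True ((q | r) U (s | p))=False (q | r)=True (s | p)=False s=False p=False
Evaluating at position 4: result = True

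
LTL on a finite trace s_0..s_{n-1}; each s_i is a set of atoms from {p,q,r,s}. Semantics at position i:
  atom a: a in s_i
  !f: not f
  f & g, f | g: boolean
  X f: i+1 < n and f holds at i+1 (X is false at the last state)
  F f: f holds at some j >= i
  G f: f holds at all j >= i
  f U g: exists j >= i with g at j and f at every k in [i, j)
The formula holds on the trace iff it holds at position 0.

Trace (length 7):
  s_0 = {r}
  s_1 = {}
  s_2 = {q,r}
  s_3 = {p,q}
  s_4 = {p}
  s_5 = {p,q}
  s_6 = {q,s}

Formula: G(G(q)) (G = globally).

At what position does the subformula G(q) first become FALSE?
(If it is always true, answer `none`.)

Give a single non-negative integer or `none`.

Answer: 0

Derivation:
s_0={r}: G(q)=False q=False
s_1={}: G(q)=False q=False
s_2={q,r}: G(q)=False q=True
s_3={p,q}: G(q)=False q=True
s_4={p}: G(q)=False q=False
s_5={p,q}: G(q)=True q=True
s_6={q,s}: G(q)=True q=True
G(G(q)) holds globally = False
First violation at position 0.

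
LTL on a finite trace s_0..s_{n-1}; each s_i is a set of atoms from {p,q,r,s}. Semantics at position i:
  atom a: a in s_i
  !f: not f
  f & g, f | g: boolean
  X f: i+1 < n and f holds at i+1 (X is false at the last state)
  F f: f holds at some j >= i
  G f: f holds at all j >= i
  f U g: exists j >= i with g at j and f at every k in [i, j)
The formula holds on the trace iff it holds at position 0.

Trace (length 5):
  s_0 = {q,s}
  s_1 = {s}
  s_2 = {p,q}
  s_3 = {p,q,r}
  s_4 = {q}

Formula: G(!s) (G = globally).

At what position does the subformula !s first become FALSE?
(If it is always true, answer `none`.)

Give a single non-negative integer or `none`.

Answer: 0

Derivation:
s_0={q,s}: !s=False s=True
s_1={s}: !s=False s=True
s_2={p,q}: !s=True s=False
s_3={p,q,r}: !s=True s=False
s_4={q}: !s=True s=False
G(!s) holds globally = False
First violation at position 0.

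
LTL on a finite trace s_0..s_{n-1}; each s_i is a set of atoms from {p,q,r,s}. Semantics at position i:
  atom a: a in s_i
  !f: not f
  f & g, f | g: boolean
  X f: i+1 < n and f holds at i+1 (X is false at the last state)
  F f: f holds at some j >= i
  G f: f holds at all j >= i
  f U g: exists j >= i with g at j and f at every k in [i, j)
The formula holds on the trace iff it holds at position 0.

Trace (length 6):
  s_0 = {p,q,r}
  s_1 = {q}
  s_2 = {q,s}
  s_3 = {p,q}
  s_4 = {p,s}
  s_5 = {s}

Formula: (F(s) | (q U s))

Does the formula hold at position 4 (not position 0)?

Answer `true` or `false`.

Answer: true

Derivation:
s_0={p,q,r}: (F(s) | (q U s))=True F(s)=True s=False (q U s)=True q=True
s_1={q}: (F(s) | (q U s))=True F(s)=True s=False (q U s)=True q=True
s_2={q,s}: (F(s) | (q U s))=True F(s)=True s=True (q U s)=True q=True
s_3={p,q}: (F(s) | (q U s))=True F(s)=True s=False (q U s)=True q=True
s_4={p,s}: (F(s) | (q U s))=True F(s)=True s=True (q U s)=True q=False
s_5={s}: (F(s) | (q U s))=True F(s)=True s=True (q U s)=True q=False
Evaluating at position 4: result = True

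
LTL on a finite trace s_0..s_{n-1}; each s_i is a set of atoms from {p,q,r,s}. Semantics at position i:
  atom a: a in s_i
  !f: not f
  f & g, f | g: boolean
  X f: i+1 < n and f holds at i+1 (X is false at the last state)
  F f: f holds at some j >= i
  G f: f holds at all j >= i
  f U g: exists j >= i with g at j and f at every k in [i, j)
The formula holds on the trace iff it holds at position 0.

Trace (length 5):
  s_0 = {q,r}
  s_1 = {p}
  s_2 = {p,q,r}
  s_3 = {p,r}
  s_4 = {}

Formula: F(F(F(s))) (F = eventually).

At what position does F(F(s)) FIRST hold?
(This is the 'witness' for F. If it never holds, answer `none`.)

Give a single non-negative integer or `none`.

Answer: none

Derivation:
s_0={q,r}: F(F(s))=False F(s)=False s=False
s_1={p}: F(F(s))=False F(s)=False s=False
s_2={p,q,r}: F(F(s))=False F(s)=False s=False
s_3={p,r}: F(F(s))=False F(s)=False s=False
s_4={}: F(F(s))=False F(s)=False s=False
F(F(F(s))) does not hold (no witness exists).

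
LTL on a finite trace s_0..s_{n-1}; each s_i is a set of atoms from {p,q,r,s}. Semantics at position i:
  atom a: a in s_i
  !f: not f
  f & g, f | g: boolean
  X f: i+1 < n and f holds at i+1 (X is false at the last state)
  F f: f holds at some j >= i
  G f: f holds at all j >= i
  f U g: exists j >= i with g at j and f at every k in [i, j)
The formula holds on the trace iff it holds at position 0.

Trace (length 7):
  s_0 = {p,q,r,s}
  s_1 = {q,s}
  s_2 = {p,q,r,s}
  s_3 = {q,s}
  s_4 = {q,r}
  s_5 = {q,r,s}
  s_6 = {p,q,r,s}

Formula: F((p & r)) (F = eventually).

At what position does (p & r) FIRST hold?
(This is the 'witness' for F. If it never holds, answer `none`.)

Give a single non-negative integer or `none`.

Answer: 0

Derivation:
s_0={p,q,r,s}: (p & r)=True p=True r=True
s_1={q,s}: (p & r)=False p=False r=False
s_2={p,q,r,s}: (p & r)=True p=True r=True
s_3={q,s}: (p & r)=False p=False r=False
s_4={q,r}: (p & r)=False p=False r=True
s_5={q,r,s}: (p & r)=False p=False r=True
s_6={p,q,r,s}: (p & r)=True p=True r=True
F((p & r)) holds; first witness at position 0.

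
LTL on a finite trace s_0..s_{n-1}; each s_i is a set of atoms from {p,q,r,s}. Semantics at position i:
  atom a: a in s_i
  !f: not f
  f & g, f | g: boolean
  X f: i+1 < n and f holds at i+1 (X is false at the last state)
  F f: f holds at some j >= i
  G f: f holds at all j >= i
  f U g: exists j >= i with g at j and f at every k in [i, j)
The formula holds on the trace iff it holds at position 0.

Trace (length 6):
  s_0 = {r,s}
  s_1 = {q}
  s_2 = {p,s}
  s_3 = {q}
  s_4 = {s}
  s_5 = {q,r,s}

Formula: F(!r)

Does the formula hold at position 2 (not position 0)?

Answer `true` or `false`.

s_0={r,s}: F(!r)=True !r=False r=True
s_1={q}: F(!r)=True !r=True r=False
s_2={p,s}: F(!r)=True !r=True r=False
s_3={q}: F(!r)=True !r=True r=False
s_4={s}: F(!r)=True !r=True r=False
s_5={q,r,s}: F(!r)=False !r=False r=True
Evaluating at position 2: result = True

Answer: true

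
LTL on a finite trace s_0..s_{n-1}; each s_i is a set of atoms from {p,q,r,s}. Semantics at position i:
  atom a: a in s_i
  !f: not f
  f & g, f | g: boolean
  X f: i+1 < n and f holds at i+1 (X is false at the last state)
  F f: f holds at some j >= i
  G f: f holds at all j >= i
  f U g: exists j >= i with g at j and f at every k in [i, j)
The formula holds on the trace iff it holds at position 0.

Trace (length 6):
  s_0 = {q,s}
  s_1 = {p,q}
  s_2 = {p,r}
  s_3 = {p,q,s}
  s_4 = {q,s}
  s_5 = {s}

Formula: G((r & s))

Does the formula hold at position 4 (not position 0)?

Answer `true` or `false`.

Answer: false

Derivation:
s_0={q,s}: G((r & s))=False (r & s)=False r=False s=True
s_1={p,q}: G((r & s))=False (r & s)=False r=False s=False
s_2={p,r}: G((r & s))=False (r & s)=False r=True s=False
s_3={p,q,s}: G((r & s))=False (r & s)=False r=False s=True
s_4={q,s}: G((r & s))=False (r & s)=False r=False s=True
s_5={s}: G((r & s))=False (r & s)=False r=False s=True
Evaluating at position 4: result = False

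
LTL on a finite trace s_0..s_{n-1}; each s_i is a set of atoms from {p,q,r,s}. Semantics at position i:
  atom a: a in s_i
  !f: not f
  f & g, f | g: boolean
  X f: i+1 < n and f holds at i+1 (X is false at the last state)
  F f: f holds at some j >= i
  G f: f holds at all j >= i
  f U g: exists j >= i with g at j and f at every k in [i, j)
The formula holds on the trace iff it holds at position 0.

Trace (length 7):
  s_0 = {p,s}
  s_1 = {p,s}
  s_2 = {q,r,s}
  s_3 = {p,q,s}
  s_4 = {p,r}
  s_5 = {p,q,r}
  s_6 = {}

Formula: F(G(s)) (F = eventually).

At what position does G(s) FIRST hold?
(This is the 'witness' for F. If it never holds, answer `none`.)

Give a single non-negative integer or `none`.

Answer: none

Derivation:
s_0={p,s}: G(s)=False s=True
s_1={p,s}: G(s)=False s=True
s_2={q,r,s}: G(s)=False s=True
s_3={p,q,s}: G(s)=False s=True
s_4={p,r}: G(s)=False s=False
s_5={p,q,r}: G(s)=False s=False
s_6={}: G(s)=False s=False
F(G(s)) does not hold (no witness exists).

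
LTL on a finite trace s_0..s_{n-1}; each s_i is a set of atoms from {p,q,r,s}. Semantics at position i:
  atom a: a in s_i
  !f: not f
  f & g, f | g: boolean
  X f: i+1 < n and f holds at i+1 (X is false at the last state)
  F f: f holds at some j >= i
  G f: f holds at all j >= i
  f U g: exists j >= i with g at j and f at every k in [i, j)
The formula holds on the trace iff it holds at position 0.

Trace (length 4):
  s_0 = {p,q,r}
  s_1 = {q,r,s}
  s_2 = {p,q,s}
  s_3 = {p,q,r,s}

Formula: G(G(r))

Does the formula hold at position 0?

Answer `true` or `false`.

Answer: false

Derivation:
s_0={p,q,r}: G(G(r))=False G(r)=False r=True
s_1={q,r,s}: G(G(r))=False G(r)=False r=True
s_2={p,q,s}: G(G(r))=False G(r)=False r=False
s_3={p,q,r,s}: G(G(r))=True G(r)=True r=True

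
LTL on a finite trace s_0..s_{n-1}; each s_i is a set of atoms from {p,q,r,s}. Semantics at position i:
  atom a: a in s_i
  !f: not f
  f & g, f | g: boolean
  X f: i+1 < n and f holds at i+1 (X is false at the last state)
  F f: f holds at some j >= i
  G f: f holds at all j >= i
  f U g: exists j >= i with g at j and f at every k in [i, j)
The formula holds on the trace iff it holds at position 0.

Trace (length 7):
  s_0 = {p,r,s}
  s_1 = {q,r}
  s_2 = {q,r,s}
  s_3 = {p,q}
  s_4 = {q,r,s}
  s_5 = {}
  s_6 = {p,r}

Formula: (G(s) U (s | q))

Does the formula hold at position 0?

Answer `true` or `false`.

Answer: true

Derivation:
s_0={p,r,s}: (G(s) U (s | q))=True G(s)=False s=True (s | q)=True q=False
s_1={q,r}: (G(s) U (s | q))=True G(s)=False s=False (s | q)=True q=True
s_2={q,r,s}: (G(s) U (s | q))=True G(s)=False s=True (s | q)=True q=True
s_3={p,q}: (G(s) U (s | q))=True G(s)=False s=False (s | q)=True q=True
s_4={q,r,s}: (G(s) U (s | q))=True G(s)=False s=True (s | q)=True q=True
s_5={}: (G(s) U (s | q))=False G(s)=False s=False (s | q)=False q=False
s_6={p,r}: (G(s) U (s | q))=False G(s)=False s=False (s | q)=False q=False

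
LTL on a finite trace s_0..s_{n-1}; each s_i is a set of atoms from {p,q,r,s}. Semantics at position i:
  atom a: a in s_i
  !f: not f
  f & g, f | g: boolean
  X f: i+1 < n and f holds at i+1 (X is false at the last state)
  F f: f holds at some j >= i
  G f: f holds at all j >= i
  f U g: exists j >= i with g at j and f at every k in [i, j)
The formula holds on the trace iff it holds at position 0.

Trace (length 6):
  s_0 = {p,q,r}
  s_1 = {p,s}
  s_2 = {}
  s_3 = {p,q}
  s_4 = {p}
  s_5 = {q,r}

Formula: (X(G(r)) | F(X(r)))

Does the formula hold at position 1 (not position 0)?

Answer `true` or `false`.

Answer: true

Derivation:
s_0={p,q,r}: (X(G(r)) | F(X(r)))=True X(G(r))=False G(r)=False r=True F(X(r))=True X(r)=False
s_1={p,s}: (X(G(r)) | F(X(r)))=True X(G(r))=False G(r)=False r=False F(X(r))=True X(r)=False
s_2={}: (X(G(r)) | F(X(r)))=True X(G(r))=False G(r)=False r=False F(X(r))=True X(r)=False
s_3={p,q}: (X(G(r)) | F(X(r)))=True X(G(r))=False G(r)=False r=False F(X(r))=True X(r)=False
s_4={p}: (X(G(r)) | F(X(r)))=True X(G(r))=True G(r)=False r=False F(X(r))=True X(r)=True
s_5={q,r}: (X(G(r)) | F(X(r)))=False X(G(r))=False G(r)=True r=True F(X(r))=False X(r)=False
Evaluating at position 1: result = True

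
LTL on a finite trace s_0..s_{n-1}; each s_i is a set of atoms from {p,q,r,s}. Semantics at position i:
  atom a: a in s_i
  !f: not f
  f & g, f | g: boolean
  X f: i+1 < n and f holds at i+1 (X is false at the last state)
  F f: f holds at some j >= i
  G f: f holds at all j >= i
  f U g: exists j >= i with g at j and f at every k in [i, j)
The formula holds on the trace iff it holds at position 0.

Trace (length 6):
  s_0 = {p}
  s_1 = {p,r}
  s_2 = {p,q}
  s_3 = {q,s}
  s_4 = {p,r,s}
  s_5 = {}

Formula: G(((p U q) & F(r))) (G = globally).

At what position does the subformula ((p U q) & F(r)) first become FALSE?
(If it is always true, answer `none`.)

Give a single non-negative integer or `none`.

s_0={p}: ((p U q) & F(r))=True (p U q)=True p=True q=False F(r)=True r=False
s_1={p,r}: ((p U q) & F(r))=True (p U q)=True p=True q=False F(r)=True r=True
s_2={p,q}: ((p U q) & F(r))=True (p U q)=True p=True q=True F(r)=True r=False
s_3={q,s}: ((p U q) & F(r))=True (p U q)=True p=False q=True F(r)=True r=False
s_4={p,r,s}: ((p U q) & F(r))=False (p U q)=False p=True q=False F(r)=True r=True
s_5={}: ((p U q) & F(r))=False (p U q)=False p=False q=False F(r)=False r=False
G(((p U q) & F(r))) holds globally = False
First violation at position 4.

Answer: 4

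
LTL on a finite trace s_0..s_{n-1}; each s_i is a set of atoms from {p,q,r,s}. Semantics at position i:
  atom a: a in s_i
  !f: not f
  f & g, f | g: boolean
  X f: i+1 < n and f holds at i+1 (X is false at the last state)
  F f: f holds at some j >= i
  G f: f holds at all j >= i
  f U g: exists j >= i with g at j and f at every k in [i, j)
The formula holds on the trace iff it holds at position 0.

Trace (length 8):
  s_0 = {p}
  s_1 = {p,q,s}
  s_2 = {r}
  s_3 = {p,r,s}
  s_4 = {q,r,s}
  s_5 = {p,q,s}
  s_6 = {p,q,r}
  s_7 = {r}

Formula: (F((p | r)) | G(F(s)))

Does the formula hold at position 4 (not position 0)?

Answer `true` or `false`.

s_0={p}: (F((p | r)) | G(F(s)))=True F((p | r))=True (p | r)=True p=True r=False G(F(s))=False F(s)=True s=False
s_1={p,q,s}: (F((p | r)) | G(F(s)))=True F((p | r))=True (p | r)=True p=True r=False G(F(s))=False F(s)=True s=True
s_2={r}: (F((p | r)) | G(F(s)))=True F((p | r))=True (p | r)=True p=False r=True G(F(s))=False F(s)=True s=False
s_3={p,r,s}: (F((p | r)) | G(F(s)))=True F((p | r))=True (p | r)=True p=True r=True G(F(s))=False F(s)=True s=True
s_4={q,r,s}: (F((p | r)) | G(F(s)))=True F((p | r))=True (p | r)=True p=False r=True G(F(s))=False F(s)=True s=True
s_5={p,q,s}: (F((p | r)) | G(F(s)))=True F((p | r))=True (p | r)=True p=True r=False G(F(s))=False F(s)=True s=True
s_6={p,q,r}: (F((p | r)) | G(F(s)))=True F((p | r))=True (p | r)=True p=True r=True G(F(s))=False F(s)=False s=False
s_7={r}: (F((p | r)) | G(F(s)))=True F((p | r))=True (p | r)=True p=False r=True G(F(s))=False F(s)=False s=False
Evaluating at position 4: result = True

Answer: true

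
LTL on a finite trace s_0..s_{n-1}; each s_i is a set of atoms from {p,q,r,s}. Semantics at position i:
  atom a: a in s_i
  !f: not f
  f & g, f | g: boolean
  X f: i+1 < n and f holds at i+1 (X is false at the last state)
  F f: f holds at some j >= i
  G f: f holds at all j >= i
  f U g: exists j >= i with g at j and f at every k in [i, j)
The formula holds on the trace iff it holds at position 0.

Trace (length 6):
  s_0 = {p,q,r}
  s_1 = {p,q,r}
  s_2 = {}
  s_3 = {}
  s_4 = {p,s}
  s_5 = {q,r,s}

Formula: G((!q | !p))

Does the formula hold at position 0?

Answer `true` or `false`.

s_0={p,q,r}: G((!q | !p))=False (!q | !p)=False !q=False q=True !p=False p=True
s_1={p,q,r}: G((!q | !p))=False (!q | !p)=False !q=False q=True !p=False p=True
s_2={}: G((!q | !p))=True (!q | !p)=True !q=True q=False !p=True p=False
s_3={}: G((!q | !p))=True (!q | !p)=True !q=True q=False !p=True p=False
s_4={p,s}: G((!q | !p))=True (!q | !p)=True !q=True q=False !p=False p=True
s_5={q,r,s}: G((!q | !p))=True (!q | !p)=True !q=False q=True !p=True p=False

Answer: false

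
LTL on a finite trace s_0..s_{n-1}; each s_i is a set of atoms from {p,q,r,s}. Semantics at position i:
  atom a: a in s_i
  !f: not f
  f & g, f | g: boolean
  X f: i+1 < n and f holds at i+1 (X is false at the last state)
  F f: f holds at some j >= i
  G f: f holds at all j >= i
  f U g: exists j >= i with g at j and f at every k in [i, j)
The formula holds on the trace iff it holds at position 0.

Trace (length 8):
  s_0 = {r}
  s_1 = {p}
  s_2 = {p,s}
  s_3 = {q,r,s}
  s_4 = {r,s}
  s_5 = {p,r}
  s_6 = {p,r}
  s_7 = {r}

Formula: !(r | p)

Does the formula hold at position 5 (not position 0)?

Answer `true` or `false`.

s_0={r}: !(r | p)=False (r | p)=True r=True p=False
s_1={p}: !(r | p)=False (r | p)=True r=False p=True
s_2={p,s}: !(r | p)=False (r | p)=True r=False p=True
s_3={q,r,s}: !(r | p)=False (r | p)=True r=True p=False
s_4={r,s}: !(r | p)=False (r | p)=True r=True p=False
s_5={p,r}: !(r | p)=False (r | p)=True r=True p=True
s_6={p,r}: !(r | p)=False (r | p)=True r=True p=True
s_7={r}: !(r | p)=False (r | p)=True r=True p=False
Evaluating at position 5: result = False

Answer: false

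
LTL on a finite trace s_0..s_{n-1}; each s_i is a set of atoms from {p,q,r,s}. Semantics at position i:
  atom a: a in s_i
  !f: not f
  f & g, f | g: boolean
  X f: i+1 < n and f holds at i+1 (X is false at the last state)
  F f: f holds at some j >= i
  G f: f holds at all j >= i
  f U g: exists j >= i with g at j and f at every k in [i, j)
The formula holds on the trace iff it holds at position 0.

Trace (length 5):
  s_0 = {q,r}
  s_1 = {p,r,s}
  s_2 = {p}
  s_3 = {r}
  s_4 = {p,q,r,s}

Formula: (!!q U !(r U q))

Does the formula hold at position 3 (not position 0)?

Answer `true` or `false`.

s_0={q,r}: (!!q U !(r U q))=True !!q=True !q=False q=True !(r U q)=False (r U q)=True r=True
s_1={p,r,s}: (!!q U !(r U q))=True !!q=False !q=True q=False !(r U q)=True (r U q)=False r=True
s_2={p}: (!!q U !(r U q))=True !!q=False !q=True q=False !(r U q)=True (r U q)=False r=False
s_3={r}: (!!q U !(r U q))=False !!q=False !q=True q=False !(r U q)=False (r U q)=True r=True
s_4={p,q,r,s}: (!!q U !(r U q))=False !!q=True !q=False q=True !(r U q)=False (r U q)=True r=True
Evaluating at position 3: result = False

Answer: false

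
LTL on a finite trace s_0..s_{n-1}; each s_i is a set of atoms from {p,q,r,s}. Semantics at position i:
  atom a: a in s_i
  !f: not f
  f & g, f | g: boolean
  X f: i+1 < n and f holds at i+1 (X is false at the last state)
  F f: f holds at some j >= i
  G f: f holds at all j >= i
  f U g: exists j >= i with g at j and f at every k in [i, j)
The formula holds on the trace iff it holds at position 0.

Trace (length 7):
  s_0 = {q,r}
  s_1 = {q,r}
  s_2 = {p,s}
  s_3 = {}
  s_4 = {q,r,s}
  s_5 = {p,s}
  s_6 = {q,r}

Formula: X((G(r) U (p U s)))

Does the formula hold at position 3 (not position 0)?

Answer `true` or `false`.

s_0={q,r}: X((G(r) U (p U s)))=False (G(r) U (p U s))=False G(r)=False r=True (p U s)=False p=False s=False
s_1={q,r}: X((G(r) U (p U s)))=True (G(r) U (p U s))=False G(r)=False r=True (p U s)=False p=False s=False
s_2={p,s}: X((G(r) U (p U s)))=False (G(r) U (p U s))=True G(r)=False r=False (p U s)=True p=True s=True
s_3={}: X((G(r) U (p U s)))=True (G(r) U (p U s))=False G(r)=False r=False (p U s)=False p=False s=False
s_4={q,r,s}: X((G(r) U (p U s)))=True (G(r) U (p U s))=True G(r)=False r=True (p U s)=True p=False s=True
s_5={p,s}: X((G(r) U (p U s)))=False (G(r) U (p U s))=True G(r)=False r=False (p U s)=True p=True s=True
s_6={q,r}: X((G(r) U (p U s)))=False (G(r) U (p U s))=False G(r)=True r=True (p U s)=False p=False s=False
Evaluating at position 3: result = True

Answer: true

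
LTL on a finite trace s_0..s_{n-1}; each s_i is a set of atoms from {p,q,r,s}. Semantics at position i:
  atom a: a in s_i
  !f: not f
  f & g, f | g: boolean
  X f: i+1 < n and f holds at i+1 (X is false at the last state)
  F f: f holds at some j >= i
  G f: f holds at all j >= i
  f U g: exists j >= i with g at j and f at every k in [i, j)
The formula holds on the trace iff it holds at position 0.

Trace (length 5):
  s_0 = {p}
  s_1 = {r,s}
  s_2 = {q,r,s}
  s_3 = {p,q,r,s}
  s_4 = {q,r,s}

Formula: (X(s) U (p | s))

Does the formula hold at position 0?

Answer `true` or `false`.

Answer: true

Derivation:
s_0={p}: (X(s) U (p | s))=True X(s)=True s=False (p | s)=True p=True
s_1={r,s}: (X(s) U (p | s))=True X(s)=True s=True (p | s)=True p=False
s_2={q,r,s}: (X(s) U (p | s))=True X(s)=True s=True (p | s)=True p=False
s_3={p,q,r,s}: (X(s) U (p | s))=True X(s)=True s=True (p | s)=True p=True
s_4={q,r,s}: (X(s) U (p | s))=True X(s)=False s=True (p | s)=True p=False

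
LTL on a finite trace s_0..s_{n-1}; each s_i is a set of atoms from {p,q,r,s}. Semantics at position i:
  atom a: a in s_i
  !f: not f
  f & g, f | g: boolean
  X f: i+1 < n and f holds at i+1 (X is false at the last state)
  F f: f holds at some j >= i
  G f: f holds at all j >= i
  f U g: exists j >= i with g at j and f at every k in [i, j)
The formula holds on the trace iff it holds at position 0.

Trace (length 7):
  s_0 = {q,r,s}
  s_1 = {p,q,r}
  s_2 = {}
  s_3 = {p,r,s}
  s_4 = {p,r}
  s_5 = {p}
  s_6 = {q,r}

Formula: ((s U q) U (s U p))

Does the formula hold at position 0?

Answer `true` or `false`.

s_0={q,r,s}: ((s U q) U (s U p))=True (s U q)=True s=True q=True (s U p)=True p=False
s_1={p,q,r}: ((s U q) U (s U p))=True (s U q)=True s=False q=True (s U p)=True p=True
s_2={}: ((s U q) U (s U p))=False (s U q)=False s=False q=False (s U p)=False p=False
s_3={p,r,s}: ((s U q) U (s U p))=True (s U q)=False s=True q=False (s U p)=True p=True
s_4={p,r}: ((s U q) U (s U p))=True (s U q)=False s=False q=False (s U p)=True p=True
s_5={p}: ((s U q) U (s U p))=True (s U q)=False s=False q=False (s U p)=True p=True
s_6={q,r}: ((s U q) U (s U p))=False (s U q)=True s=False q=True (s U p)=False p=False

Answer: true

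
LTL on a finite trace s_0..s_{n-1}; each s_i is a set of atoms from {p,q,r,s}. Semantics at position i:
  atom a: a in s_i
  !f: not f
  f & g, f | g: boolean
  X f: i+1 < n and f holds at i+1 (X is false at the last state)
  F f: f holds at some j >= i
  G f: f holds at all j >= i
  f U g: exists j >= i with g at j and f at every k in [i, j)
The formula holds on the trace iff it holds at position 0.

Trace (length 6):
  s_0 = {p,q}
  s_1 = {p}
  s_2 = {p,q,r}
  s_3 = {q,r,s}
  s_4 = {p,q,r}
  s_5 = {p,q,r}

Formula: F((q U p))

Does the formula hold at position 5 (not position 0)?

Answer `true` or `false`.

Answer: true

Derivation:
s_0={p,q}: F((q U p))=True (q U p)=True q=True p=True
s_1={p}: F((q U p))=True (q U p)=True q=False p=True
s_2={p,q,r}: F((q U p))=True (q U p)=True q=True p=True
s_3={q,r,s}: F((q U p))=True (q U p)=True q=True p=False
s_4={p,q,r}: F((q U p))=True (q U p)=True q=True p=True
s_5={p,q,r}: F((q U p))=True (q U p)=True q=True p=True
Evaluating at position 5: result = True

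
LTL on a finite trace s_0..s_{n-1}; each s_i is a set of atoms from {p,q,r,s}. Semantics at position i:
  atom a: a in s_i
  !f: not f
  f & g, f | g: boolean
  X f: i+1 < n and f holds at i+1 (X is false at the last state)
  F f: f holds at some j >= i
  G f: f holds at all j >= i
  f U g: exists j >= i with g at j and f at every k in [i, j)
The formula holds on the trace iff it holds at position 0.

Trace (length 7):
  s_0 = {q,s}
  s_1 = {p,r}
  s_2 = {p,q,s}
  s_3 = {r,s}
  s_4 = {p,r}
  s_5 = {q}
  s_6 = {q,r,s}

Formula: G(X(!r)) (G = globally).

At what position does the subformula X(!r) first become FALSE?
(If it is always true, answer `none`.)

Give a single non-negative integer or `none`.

s_0={q,s}: X(!r)=False !r=True r=False
s_1={p,r}: X(!r)=True !r=False r=True
s_2={p,q,s}: X(!r)=False !r=True r=False
s_3={r,s}: X(!r)=False !r=False r=True
s_4={p,r}: X(!r)=True !r=False r=True
s_5={q}: X(!r)=False !r=True r=False
s_6={q,r,s}: X(!r)=False !r=False r=True
G(X(!r)) holds globally = False
First violation at position 0.

Answer: 0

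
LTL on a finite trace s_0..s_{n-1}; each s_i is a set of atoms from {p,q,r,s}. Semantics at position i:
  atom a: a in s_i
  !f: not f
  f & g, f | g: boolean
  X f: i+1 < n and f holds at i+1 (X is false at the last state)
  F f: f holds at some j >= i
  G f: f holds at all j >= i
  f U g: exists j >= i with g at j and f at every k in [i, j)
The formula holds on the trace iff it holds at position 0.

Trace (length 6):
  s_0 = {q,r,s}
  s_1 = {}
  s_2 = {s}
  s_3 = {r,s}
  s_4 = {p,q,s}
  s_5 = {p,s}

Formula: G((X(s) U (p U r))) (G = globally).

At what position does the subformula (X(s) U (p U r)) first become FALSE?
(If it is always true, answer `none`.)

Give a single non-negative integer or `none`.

s_0={q,r,s}: (X(s) U (p U r))=True X(s)=False s=True (p U r)=True p=False r=True
s_1={}: (X(s) U (p U r))=True X(s)=True s=False (p U r)=False p=False r=False
s_2={s}: (X(s) U (p U r))=True X(s)=True s=True (p U r)=False p=False r=False
s_3={r,s}: (X(s) U (p U r))=True X(s)=True s=True (p U r)=True p=False r=True
s_4={p,q,s}: (X(s) U (p U r))=False X(s)=True s=True (p U r)=False p=True r=False
s_5={p,s}: (X(s) U (p U r))=False X(s)=False s=True (p U r)=False p=True r=False
G((X(s) U (p U r))) holds globally = False
First violation at position 4.

Answer: 4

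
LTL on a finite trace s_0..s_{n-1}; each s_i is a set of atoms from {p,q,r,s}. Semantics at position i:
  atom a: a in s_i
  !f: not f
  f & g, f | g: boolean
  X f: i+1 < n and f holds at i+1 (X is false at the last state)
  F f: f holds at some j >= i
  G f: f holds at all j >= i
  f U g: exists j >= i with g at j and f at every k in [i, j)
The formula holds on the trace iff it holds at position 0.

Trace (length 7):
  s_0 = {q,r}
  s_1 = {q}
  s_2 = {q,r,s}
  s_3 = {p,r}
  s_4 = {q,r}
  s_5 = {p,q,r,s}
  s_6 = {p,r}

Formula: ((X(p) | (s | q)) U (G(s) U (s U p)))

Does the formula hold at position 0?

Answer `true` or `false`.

s_0={q,r}: ((X(p) | (s | q)) U (G(s) U (s U p)))=True (X(p) | (s | q))=True X(p)=False p=False (s | q)=True s=False q=True (G(s) U (s U p))=False G(s)=False (s U p)=False
s_1={q}: ((X(p) | (s | q)) U (G(s) U (s U p)))=True (X(p) | (s | q))=True X(p)=False p=False (s | q)=True s=False q=True (G(s) U (s U p))=False G(s)=False (s U p)=False
s_2={q,r,s}: ((X(p) | (s | q)) U (G(s) U (s U p)))=True (X(p) | (s | q))=True X(p)=True p=False (s | q)=True s=True q=True (G(s) U (s U p))=True G(s)=False (s U p)=True
s_3={p,r}: ((X(p) | (s | q)) U (G(s) U (s U p)))=True (X(p) | (s | q))=False X(p)=False p=True (s | q)=False s=False q=False (G(s) U (s U p))=True G(s)=False (s U p)=True
s_4={q,r}: ((X(p) | (s | q)) U (G(s) U (s U p)))=True (X(p) | (s | q))=True X(p)=True p=False (s | q)=True s=False q=True (G(s) U (s U p))=False G(s)=False (s U p)=False
s_5={p,q,r,s}: ((X(p) | (s | q)) U (G(s) U (s U p)))=True (X(p) | (s | q))=True X(p)=True p=True (s | q)=True s=True q=True (G(s) U (s U p))=True G(s)=False (s U p)=True
s_6={p,r}: ((X(p) | (s | q)) U (G(s) U (s U p)))=True (X(p) | (s | q))=False X(p)=False p=True (s | q)=False s=False q=False (G(s) U (s U p))=True G(s)=False (s U p)=True

Answer: true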